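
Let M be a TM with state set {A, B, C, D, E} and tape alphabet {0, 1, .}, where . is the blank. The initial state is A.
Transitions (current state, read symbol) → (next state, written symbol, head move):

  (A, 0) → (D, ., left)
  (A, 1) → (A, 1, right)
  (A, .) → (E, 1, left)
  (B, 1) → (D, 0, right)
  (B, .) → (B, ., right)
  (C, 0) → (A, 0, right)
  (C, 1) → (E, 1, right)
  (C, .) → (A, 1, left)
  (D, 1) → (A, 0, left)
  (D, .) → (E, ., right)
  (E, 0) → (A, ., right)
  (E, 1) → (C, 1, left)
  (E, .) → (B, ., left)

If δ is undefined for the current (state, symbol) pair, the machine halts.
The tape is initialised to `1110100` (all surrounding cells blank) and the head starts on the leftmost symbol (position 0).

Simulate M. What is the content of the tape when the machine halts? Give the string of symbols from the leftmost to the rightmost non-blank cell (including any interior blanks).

00...100

A | ...[1]110100   read 1 → write 1, move right, go to A
A | ...1[1]10100   read 1 → write 1, move right, go to A
A | ...11[1]0100   read 1 → write 1, move right, go to A
A | ...111[0]100   read 0 → write ., move left, go to D
D | ...11[1].100   read 1 → write 0, move left, go to A
A | ...1[1]0.100   read 1 → write 1, move right, go to A
A | ...11[0].100   read 0 → write ., move left, go to D
D | ...1[1]..100   read 1 → write 0, move left, go to A
A | ...[1]0..100   read 1 → write 1, move right, go to A
A | ...1[0]..100   read 0 → write ., move left, go to D
D | ...[1]...100   read 1 → write 0, move left, go to A
A | ..[.]0...100   read . → write 1, move left, go to E
E | .[.]10...100   read . → write ., move left, go to B
B | [.].10...100   read . → write ., move right, go to B
B | .[.]10...100   read . → write ., move right, go to B
B | ..[1]0...100   read 1 → write 0, move right, go to D
D | ..0[0]...100
The non-blank tape span at halt is 00...100.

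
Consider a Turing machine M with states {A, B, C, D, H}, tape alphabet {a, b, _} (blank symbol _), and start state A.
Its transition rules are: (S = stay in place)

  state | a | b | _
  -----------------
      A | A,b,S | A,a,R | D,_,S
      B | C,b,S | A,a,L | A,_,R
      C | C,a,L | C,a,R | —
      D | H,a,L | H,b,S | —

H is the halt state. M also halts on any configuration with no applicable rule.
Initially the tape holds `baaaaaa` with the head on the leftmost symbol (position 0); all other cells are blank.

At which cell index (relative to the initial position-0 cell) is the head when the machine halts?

A | [b]aaaaaa_   read b → write a, move R, go to A
A | a[a]aaaaa_   read a → write b, move S, go to A
A | a[b]aaaaa_   read b → write a, move R, go to A
A | aa[a]aaaa_   read a → write b, move S, go to A
A | aa[b]aaaa_   read b → write a, move R, go to A
A | aaa[a]aaa_   read a → write b, move S, go to A
A | aaa[b]aaa_   read b → write a, move R, go to A
A | aaaa[a]aa_   read a → write b, move S, go to A
A | aaaa[b]aa_   read b → write a, move R, go to A
A | aaaaa[a]a_   read a → write b, move S, go to A
A | aaaaa[b]a_   read b → write a, move R, go to A
A | aaaaaa[a]_   read a → write b, move S, go to A
A | aaaaaa[b]_   read b → write a, move R, go to A
A | aaaaaaa[_]   read _ → write _, move S, go to D
D | aaaaaaa[_]
At halt the head is at cell 7.

7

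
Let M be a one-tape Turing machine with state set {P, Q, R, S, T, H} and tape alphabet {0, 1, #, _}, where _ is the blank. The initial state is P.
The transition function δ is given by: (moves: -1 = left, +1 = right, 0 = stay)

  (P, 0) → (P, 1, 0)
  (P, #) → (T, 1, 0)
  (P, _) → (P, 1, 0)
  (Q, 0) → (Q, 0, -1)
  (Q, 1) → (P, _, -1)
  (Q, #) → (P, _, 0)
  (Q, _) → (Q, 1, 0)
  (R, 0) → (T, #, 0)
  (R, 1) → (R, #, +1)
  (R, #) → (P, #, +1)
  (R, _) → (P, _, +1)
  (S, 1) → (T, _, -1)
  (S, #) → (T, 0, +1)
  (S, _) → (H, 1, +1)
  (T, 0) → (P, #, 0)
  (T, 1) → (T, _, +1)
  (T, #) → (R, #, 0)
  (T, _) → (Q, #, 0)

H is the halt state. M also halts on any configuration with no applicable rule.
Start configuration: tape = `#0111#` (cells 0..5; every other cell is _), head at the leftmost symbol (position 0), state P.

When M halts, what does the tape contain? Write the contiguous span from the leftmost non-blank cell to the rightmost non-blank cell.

#1

state=P head=0 tape=[#]0111#_   (P,#)→(T,1,0)
state=T head=0 tape=[1]0111#_   (T,1)→(T,_,+1)
state=T head=1 tape=_[0]111#_   (T,0)→(P,#,0)
state=P head=1 tape=_[#]111#_   (P,#)→(T,1,0)
state=T head=1 tape=_[1]111#_   (T,1)→(T,_,+1)
state=T head=2 tape=__[1]11#_   (T,1)→(T,_,+1)
state=T head=3 tape=___[1]1#_   (T,1)→(T,_,+1)
state=T head=4 tape=____[1]#_   (T,1)→(T,_,+1)
state=T head=5 tape=_____[#]_   (T,#)→(R,#,0)
state=R head=5 tape=_____[#]_   (R,#)→(P,#,+1)
state=P head=6 tape=_____#[_]   (P,_)→(P,1,0)
state=P head=6 tape=_____#[1]
The non-blank tape span at halt is #1.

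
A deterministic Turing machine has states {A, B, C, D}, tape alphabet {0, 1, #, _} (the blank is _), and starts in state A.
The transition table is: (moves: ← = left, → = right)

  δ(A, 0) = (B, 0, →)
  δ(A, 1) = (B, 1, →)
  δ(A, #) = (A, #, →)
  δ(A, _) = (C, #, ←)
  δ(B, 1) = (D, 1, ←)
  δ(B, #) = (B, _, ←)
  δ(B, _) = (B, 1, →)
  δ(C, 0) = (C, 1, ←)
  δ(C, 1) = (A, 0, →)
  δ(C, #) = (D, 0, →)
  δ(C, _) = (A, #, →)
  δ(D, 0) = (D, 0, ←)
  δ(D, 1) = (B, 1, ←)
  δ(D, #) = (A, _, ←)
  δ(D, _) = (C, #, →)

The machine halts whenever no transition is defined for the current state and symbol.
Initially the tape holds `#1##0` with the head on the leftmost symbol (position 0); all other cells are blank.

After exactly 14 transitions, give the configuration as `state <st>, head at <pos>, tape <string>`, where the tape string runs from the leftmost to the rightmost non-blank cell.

A | __[#]1##0   read # → write #, move →, go to A
A | __#[1]##0   read 1 → write 1, move →, go to B
B | __#1[#]#0   read # → write _, move ←, go to B
B | __#[1]_#0   read 1 → write 1, move ←, go to D
D | __[#]1_#0   read # → write _, move ←, go to A
A | _[_]_1_#0   read _ → write #, move ←, go to C
C | [_]#_1_#0   read _ → write #, move →, go to A
A | #[#]_1_#0   read # → write #, move →, go to A
A | ##[_]1_#0   read _ → write #, move ←, go to C
C | #[#]#1_#0   read # → write 0, move →, go to D
D | #0[#]1_#0   read # → write _, move ←, go to A
A | #[0]_1_#0   read 0 → write 0, move →, go to B
B | #0[_]1_#0   read _ → write 1, move →, go to B
B | #01[1]_#0   read 1 → write 1, move ←, go to D
D | #0[1]1_#0
After 14 steps: state D, head at 0, tape #011_#0.

state D, head at 0, tape #011_#0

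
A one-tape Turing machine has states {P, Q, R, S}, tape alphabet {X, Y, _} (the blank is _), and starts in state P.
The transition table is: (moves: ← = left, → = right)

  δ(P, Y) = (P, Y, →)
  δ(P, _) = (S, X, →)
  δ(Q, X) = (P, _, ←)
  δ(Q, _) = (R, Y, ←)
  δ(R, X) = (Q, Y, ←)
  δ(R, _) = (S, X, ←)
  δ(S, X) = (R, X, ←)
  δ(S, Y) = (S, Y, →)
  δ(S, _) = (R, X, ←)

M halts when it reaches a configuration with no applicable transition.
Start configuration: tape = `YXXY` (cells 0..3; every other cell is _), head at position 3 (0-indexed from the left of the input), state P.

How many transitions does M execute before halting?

P | YXX[Y]__   read Y → write Y, move →, go to P
P | YXXY[_]_   read _ → write X, move →, go to S
S | YXXYX[_]   read _ → write X, move ←, go to R
R | YXXY[X]X   read X → write Y, move ←, go to Q
Q | YXX[Y]YX
M halts after 4 transitions.

4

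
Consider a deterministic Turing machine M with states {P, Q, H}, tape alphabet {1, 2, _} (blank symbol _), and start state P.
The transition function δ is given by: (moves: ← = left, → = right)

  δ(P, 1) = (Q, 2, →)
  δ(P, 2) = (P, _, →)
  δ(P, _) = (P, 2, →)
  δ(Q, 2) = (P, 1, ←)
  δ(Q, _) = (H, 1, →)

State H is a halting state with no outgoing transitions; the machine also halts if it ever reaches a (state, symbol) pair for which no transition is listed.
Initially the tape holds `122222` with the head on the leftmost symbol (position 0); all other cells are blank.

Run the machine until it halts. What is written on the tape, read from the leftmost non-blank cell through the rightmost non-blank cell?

state=P head=0 tape=[1]22222__   (P,1)→(Q,2,→)
state=Q head=1 tape=2[2]2222__   (Q,2)→(P,1,←)
state=P head=0 tape=[2]12222__   (P,2)→(P,_,→)
state=P head=1 tape=_[1]2222__   (P,1)→(Q,2,→)
state=Q head=2 tape=_2[2]222__   (Q,2)→(P,1,←)
state=P head=1 tape=_[2]1222__   (P,2)→(P,_,→)
state=P head=2 tape=__[1]222__   (P,1)→(Q,2,→)
state=Q head=3 tape=__2[2]22__   (Q,2)→(P,1,←)
state=P head=2 tape=__[2]122__   (P,2)→(P,_,→)
state=P head=3 tape=___[1]22__   (P,1)→(Q,2,→)
state=Q head=4 tape=___2[2]2__   (Q,2)→(P,1,←)
state=P head=3 tape=___[2]12__   (P,2)→(P,_,→)
state=P head=4 tape=____[1]2__   (P,1)→(Q,2,→)
state=Q head=5 tape=____2[2]__   (Q,2)→(P,1,←)
state=P head=4 tape=____[2]1__   (P,2)→(P,_,→)
state=P head=5 tape=_____[1]__   (P,1)→(Q,2,→)
state=Q head=6 tape=_____2[_]_   (Q,_)→(H,1,→)
state=H head=7 tape=_____21[_]
The non-blank tape span at halt is 21.

21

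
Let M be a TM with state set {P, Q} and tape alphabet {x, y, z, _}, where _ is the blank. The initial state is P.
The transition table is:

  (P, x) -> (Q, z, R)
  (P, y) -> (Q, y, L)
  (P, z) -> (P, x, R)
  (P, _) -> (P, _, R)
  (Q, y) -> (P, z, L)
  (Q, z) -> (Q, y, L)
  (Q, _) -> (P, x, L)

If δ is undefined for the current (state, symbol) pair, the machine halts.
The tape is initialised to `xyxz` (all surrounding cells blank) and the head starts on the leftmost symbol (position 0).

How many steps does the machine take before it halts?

P | [x]yxz   read x → write z, move R, go to Q
Q | z[y]xz   read y → write z, move L, go to P
P | [z]zxz   read z → write x, move R, go to P
P | x[z]xz   read z → write x, move R, go to P
P | xx[x]z   read x → write z, move R, go to Q
Q | xxz[z]   read z → write y, move L, go to Q
Q | xx[z]y   read z → write y, move L, go to Q
Q | x[x]yy
M halts after 7 transitions.

7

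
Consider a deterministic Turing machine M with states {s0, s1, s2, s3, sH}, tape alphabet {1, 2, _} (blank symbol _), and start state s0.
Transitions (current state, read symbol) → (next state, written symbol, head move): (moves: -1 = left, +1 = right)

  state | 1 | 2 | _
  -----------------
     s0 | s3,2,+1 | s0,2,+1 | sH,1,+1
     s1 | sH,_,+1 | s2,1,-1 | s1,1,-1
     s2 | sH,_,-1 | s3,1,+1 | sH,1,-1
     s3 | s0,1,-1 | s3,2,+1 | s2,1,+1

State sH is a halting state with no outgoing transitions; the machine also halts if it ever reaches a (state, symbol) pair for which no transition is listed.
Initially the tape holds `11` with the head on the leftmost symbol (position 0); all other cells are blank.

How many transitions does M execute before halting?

state=s0 head=0 tape=[1]1__   (s0,1)→(s3,2,+1)
state=s3 head=1 tape=2[1]__   (s3,1)→(s0,1,-1)
state=s0 head=0 tape=[2]1__   (s0,2)→(s0,2,+1)
state=s0 head=1 tape=2[1]__   (s0,1)→(s3,2,+1)
state=s3 head=2 tape=22[_]_   (s3,_)→(s2,1,+1)
state=s2 head=3 tape=221[_]   (s2,_)→(sH,1,-1)
state=sH head=2 tape=22[1]1
M halts after 6 transitions.

6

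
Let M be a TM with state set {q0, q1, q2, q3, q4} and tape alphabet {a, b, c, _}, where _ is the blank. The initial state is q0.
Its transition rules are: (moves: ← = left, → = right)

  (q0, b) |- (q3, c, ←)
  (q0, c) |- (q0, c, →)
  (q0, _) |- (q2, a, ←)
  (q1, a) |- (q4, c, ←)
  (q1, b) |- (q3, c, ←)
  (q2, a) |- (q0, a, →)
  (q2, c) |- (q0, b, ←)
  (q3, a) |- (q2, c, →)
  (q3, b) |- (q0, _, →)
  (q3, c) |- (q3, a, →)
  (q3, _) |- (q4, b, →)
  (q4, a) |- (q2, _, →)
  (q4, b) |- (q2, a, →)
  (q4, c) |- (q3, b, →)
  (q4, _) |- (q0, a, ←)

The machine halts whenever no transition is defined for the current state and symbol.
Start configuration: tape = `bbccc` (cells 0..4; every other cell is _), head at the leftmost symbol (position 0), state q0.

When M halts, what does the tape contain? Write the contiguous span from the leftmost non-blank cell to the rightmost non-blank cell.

q0 | _[b]bccc__   read b → write c, move ←, go to q3
q3 | [_]cbccc__   read _ → write b, move →, go to q4
q4 | b[c]bccc__   read c → write b, move →, go to q3
q3 | bb[b]ccc__   read b → write _, move →, go to q0
q0 | bb_[c]cc__   read c → write c, move →, go to q0
q0 | bb_c[c]c__   read c → write c, move →, go to q0
q0 | bb_cc[c]__   read c → write c, move →, go to q0
q0 | bb_ccc[_]_   read _ → write a, move ←, go to q2
q2 | bb_cc[c]a_   read c → write b, move ←, go to q0
q0 | bb_c[c]ba_   read c → write c, move →, go to q0
q0 | bb_cc[b]a_   read b → write c, move ←, go to q3
q3 | bb_c[c]ca_   read c → write a, move →, go to q3
q3 | bb_ca[c]a_   read c → write a, move →, go to q3
q3 | bb_caa[a]_   read a → write c, move →, go to q2
q2 | bb_caac[_]
The non-blank tape span at halt is bb_caac.

bb_caac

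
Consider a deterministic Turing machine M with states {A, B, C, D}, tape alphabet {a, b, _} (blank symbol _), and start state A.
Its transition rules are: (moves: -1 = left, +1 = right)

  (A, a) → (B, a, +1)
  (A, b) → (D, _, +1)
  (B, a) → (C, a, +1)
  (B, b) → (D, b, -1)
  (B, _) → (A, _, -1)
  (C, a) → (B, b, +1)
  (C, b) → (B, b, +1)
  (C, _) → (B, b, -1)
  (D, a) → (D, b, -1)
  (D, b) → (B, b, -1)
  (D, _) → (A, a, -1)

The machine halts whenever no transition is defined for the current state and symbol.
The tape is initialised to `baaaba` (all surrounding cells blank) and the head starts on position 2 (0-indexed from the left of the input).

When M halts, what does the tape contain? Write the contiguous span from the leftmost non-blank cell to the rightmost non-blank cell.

baaaba_a

A | ba[a]aba__   read a → write a, move +1, go to B
B | baa[a]ba__   read a → write a, move +1, go to C
C | baaa[b]a__   read b → write b, move +1, go to B
B | baaab[a]__   read a → write a, move +1, go to C
C | baaaba[_]_   read _ → write b, move -1, go to B
B | baaab[a]b_   read a → write a, move +1, go to C
C | baaaba[b]_   read b → write b, move +1, go to B
B | baaabab[_]   read _ → write _, move -1, go to A
A | baaaba[b]_   read b → write _, move +1, go to D
D | baaaba_[_]   read _ → write a, move -1, go to A
A | baaaba[_]a
The non-blank tape span at halt is baaaba_a.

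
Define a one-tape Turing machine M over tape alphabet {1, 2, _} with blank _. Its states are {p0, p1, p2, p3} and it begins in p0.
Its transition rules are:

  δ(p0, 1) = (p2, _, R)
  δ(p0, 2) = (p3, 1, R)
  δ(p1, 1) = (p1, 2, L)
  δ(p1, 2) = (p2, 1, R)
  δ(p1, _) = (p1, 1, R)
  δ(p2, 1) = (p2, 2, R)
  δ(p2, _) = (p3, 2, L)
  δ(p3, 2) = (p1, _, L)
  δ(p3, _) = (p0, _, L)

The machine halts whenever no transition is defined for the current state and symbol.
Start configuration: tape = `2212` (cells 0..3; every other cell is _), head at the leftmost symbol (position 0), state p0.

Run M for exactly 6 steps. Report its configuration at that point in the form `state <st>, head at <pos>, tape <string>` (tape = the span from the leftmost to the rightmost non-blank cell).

state p3, head at 0, tape 11212

state=p0 head=0 tape=_[2]212   (p0,2)→(p3,1,R)
state=p3 head=1 tape=_1[2]12   (p3,2)→(p1,_,L)
state=p1 head=0 tape=_[1]_12   (p1,1)→(p1,2,L)
state=p1 head=-1 tape=[_]2_12   (p1,_)→(p1,1,R)
state=p1 head=0 tape=1[2]_12   (p1,2)→(p2,1,R)
state=p2 head=1 tape=11[_]12   (p2,_)→(p3,2,L)
state=p3 head=0 tape=1[1]212
After 6 steps: state p3, head at 0, tape 11212.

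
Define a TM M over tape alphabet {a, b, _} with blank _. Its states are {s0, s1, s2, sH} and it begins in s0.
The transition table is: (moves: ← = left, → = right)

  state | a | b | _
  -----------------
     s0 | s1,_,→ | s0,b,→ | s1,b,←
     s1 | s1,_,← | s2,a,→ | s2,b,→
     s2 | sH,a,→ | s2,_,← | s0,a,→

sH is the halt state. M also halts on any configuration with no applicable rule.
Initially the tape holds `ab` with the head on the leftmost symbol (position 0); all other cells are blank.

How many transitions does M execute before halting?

18

state=s0 head=0 tape=[a]b___   (s0,a)→(s1,_,→)
state=s1 head=1 tape=_[b]___   (s1,b)→(s2,a,→)
state=s2 head=2 tape=_a[_]__   (s2,_)→(s0,a,→)
state=s0 head=3 tape=_aa[_]_   (s0,_)→(s1,b,←)
state=s1 head=2 tape=_a[a]b_   (s1,a)→(s1,_,←)
state=s1 head=1 tape=_[a]_b_   (s1,a)→(s1,_,←)
state=s1 head=0 tape=[_]__b_   (s1,_)→(s2,b,→)
state=s2 head=1 tape=b[_]_b_   (s2,_)→(s0,a,→)
state=s0 head=2 tape=ba[_]b_   (s0,_)→(s1,b,←)
state=s1 head=1 tape=b[a]bb_   (s1,a)→(s1,_,←)
state=s1 head=0 tape=[b]_bb_   (s1,b)→(s2,a,→)
state=s2 head=1 tape=a[_]bb_   (s2,_)→(s0,a,→)
state=s0 head=2 tape=aa[b]b_   (s0,b)→(s0,b,→)
state=s0 head=3 tape=aab[b]_   (s0,b)→(s0,b,→)
state=s0 head=4 tape=aabb[_]   (s0,_)→(s1,b,←)
state=s1 head=3 tape=aab[b]b   (s1,b)→(s2,a,→)
state=s2 head=4 tape=aaba[b]   (s2,b)→(s2,_,←)
state=s2 head=3 tape=aab[a]_   (s2,a)→(sH,a,→)
state=sH head=4 tape=aaba[_]
M halts after 18 transitions.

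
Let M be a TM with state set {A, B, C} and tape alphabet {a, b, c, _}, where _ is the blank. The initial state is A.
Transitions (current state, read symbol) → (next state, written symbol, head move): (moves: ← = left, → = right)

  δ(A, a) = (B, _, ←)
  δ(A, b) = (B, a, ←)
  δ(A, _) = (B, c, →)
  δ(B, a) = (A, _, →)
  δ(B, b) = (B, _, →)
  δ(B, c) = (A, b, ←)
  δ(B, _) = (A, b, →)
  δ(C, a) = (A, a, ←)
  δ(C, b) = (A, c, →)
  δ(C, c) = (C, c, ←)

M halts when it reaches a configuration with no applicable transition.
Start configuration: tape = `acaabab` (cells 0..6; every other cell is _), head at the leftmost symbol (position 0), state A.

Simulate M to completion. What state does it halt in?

A

state=A head=0 tape=_[a]caabab   (A,a)→(B,_,←)
state=B head=-1 tape=[_]_caabab   (B,_)→(A,b,→)
state=A head=0 tape=b[_]caabab   (A,_)→(B,c,→)
state=B head=1 tape=bc[c]aabab   (B,c)→(A,b,←)
state=A head=0 tape=b[c]baabab
No transition is defined for (A, c); M halts in state A.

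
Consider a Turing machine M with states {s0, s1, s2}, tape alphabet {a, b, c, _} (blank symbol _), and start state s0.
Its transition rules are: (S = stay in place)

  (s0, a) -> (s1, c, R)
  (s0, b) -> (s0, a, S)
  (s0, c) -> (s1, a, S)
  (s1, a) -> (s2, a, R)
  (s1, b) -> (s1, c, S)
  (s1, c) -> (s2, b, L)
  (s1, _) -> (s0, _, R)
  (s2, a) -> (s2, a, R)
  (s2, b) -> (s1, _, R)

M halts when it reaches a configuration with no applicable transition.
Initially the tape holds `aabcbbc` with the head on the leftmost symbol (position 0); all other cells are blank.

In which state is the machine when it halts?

s0 | [a]abcbbc   read a → write c, move R, go to s1
s1 | c[a]bcbbc   read a → write a, move R, go to s2
s2 | ca[b]cbbc   read b → write _, move R, go to s1
s1 | ca_[c]bbc   read c → write b, move L, go to s2
s2 | ca[_]bbbc
No transition is defined for (s2, _); M halts in state s2.

s2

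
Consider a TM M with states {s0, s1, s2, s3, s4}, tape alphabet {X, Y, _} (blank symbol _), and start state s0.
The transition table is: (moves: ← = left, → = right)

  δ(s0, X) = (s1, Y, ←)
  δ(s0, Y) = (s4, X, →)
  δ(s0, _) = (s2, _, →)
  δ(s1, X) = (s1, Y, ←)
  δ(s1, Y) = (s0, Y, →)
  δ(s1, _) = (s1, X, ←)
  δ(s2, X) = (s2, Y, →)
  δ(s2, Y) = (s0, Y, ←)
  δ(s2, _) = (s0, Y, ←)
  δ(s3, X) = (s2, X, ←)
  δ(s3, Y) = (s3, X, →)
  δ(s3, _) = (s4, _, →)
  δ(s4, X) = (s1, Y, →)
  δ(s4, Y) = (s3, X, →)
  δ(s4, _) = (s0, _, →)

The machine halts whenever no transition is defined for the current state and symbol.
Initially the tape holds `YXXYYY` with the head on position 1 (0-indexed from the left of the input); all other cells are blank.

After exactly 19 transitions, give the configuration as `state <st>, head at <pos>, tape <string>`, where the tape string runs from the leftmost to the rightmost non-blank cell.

s0 | Y[X]XYYY____   read X → write Y, move ←, go to s1
s1 | [Y]YXYYY____   read Y → write Y, move →, go to s0
s0 | Y[Y]XYYY____   read Y → write X, move →, go to s4
s4 | YX[X]YYY____   read X → write Y, move →, go to s1
s1 | YXY[Y]YY____   read Y → write Y, move →, go to s0
s0 | YXYY[Y]Y____   read Y → write X, move →, go to s4
s4 | YXYYX[Y]____   read Y → write X, move →, go to s3
s3 | YXYYXX[_]___   read _ → write _, move →, go to s4
s4 | YXYYXX_[_]__   read _ → write _, move →, go to s0
s0 | YXYYXX__[_]_   read _ → write _, move →, go to s2
s2 | YXYYXX___[_]   read _ → write Y, move ←, go to s0
s0 | YXYYXX__[_]Y   read _ → write _, move →, go to s2
s2 | YXYYXX___[Y]   read Y → write Y, move ←, go to s0
s0 | YXYYXX__[_]Y   read _ → write _, move →, go to s2
s2 | YXYYXX___[Y]   read Y → write Y, move ←, go to s0
s0 | YXYYXX__[_]Y   read _ → write _, move →, go to s2
s2 | YXYYXX___[Y]   read Y → write Y, move ←, go to s0
s0 | YXYYXX__[_]Y   read _ → write _, move →, go to s2
s2 | YXYYXX___[Y]   read Y → write Y, move ←, go to s0
s0 | YXYYXX__[_]Y
After 19 steps: state s0, head at 8, tape YXYYXX___Y.

state s0, head at 8, tape YXYYXX___Y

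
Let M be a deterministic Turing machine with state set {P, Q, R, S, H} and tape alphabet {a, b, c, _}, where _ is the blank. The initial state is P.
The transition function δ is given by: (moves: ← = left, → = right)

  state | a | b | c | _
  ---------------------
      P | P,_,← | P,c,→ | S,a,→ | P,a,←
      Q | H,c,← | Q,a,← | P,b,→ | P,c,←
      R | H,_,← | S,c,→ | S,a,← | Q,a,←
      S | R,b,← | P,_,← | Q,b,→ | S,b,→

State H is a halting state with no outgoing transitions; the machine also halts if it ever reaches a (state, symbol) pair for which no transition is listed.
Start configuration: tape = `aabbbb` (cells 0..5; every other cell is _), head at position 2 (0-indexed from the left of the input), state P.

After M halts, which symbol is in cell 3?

state=P head=2 tape=aa[b]bbb_   (P,b)→(P,c,→)
state=P head=3 tape=aac[b]bb_   (P,b)→(P,c,→)
state=P head=4 tape=aacc[b]b_   (P,b)→(P,c,→)
state=P head=5 tape=aaccc[b]_   (P,b)→(P,c,→)
state=P head=6 tape=aacccc[_]   (P,_)→(P,a,←)
state=P head=5 tape=aaccc[c]a   (P,c)→(S,a,→)
state=S head=6 tape=aaccca[a]   (S,a)→(R,b,←)
state=R head=5 tape=aaccc[a]b   (R,a)→(H,_,←)
state=H head=4 tape=aacc[c]_b
Cell 3 holds c when M halts.

c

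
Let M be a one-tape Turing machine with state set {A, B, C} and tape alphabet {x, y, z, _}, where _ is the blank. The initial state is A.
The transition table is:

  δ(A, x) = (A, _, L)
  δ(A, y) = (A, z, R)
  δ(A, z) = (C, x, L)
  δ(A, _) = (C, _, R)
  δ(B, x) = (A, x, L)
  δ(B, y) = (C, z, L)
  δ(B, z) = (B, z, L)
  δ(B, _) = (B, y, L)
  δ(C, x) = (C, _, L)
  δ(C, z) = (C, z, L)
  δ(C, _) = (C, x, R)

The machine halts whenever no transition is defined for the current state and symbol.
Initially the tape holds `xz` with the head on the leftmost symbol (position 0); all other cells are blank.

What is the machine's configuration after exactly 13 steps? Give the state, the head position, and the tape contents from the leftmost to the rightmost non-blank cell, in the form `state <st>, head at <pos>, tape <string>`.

state=A head=0 tape=__[x]z   (A,x)→(A,_,L)
state=A head=-1 tape=_[_]_z   (A,_)→(C,_,R)
state=C head=0 tape=__[_]z   (C,_)→(C,x,R)
state=C head=1 tape=__x[z]   (C,z)→(C,z,L)
state=C head=0 tape=__[x]z   (C,x)→(C,_,L)
state=C head=-1 tape=_[_]_z   (C,_)→(C,x,R)
state=C head=0 tape=_x[_]z   (C,_)→(C,x,R)
state=C head=1 tape=_xx[z]   (C,z)→(C,z,L)
state=C head=0 tape=_x[x]z   (C,x)→(C,_,L)
state=C head=-1 tape=_[x]_z   (C,x)→(C,_,L)
state=C head=-2 tape=[_]__z   (C,_)→(C,x,R)
state=C head=-1 tape=x[_]_z   (C,_)→(C,x,R)
state=C head=0 tape=xx[_]z   (C,_)→(C,x,R)
state=C head=1 tape=xxx[z]
After 13 steps: state C, head at 1, tape xxxz.

state C, head at 1, tape xxxz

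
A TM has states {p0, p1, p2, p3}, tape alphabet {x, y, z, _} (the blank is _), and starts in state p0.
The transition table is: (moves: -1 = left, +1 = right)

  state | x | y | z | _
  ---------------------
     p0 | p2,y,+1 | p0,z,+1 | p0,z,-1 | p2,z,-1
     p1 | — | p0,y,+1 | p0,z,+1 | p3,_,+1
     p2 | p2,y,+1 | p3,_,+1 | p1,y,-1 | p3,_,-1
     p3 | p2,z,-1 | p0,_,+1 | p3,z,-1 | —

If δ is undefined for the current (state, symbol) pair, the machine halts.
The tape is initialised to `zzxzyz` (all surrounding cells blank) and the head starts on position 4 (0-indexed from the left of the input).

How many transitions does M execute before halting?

state=p0 head=4 tape=___zzxz[y]z   (p0,y)→(p0,z,+1)
state=p0 head=5 tape=___zzxzz[z]   (p0,z)→(p0,z,-1)
state=p0 head=4 tape=___zzxz[z]z   (p0,z)→(p0,z,-1)
state=p0 head=3 tape=___zzx[z]zz   (p0,z)→(p0,z,-1)
state=p0 head=2 tape=___zz[x]zzz   (p0,x)→(p2,y,+1)
state=p2 head=3 tape=___zzy[z]zz   (p2,z)→(p1,y,-1)
state=p1 head=2 tape=___zz[y]yzz   (p1,y)→(p0,y,+1)
state=p0 head=3 tape=___zzy[y]zz   (p0,y)→(p0,z,+1)
state=p0 head=4 tape=___zzyz[z]z   (p0,z)→(p0,z,-1)
state=p0 head=3 tape=___zzy[z]zz   (p0,z)→(p0,z,-1)
state=p0 head=2 tape=___zz[y]zzz   (p0,y)→(p0,z,+1)
state=p0 head=3 tape=___zzz[z]zz   (p0,z)→(p0,z,-1)
state=p0 head=2 tape=___zz[z]zzz   (p0,z)→(p0,z,-1)
state=p0 head=1 tape=___z[z]zzzz   (p0,z)→(p0,z,-1)
state=p0 head=0 tape=___[z]zzzzz   (p0,z)→(p0,z,-1)
state=p0 head=-1 tape=__[_]zzzzzz   (p0,_)→(p2,z,-1)
state=p2 head=-2 tape=_[_]zzzzzzz   (p2,_)→(p3,_,-1)
state=p3 head=-3 tape=[_]_zzzzzzz
M halts after 17 transitions.

17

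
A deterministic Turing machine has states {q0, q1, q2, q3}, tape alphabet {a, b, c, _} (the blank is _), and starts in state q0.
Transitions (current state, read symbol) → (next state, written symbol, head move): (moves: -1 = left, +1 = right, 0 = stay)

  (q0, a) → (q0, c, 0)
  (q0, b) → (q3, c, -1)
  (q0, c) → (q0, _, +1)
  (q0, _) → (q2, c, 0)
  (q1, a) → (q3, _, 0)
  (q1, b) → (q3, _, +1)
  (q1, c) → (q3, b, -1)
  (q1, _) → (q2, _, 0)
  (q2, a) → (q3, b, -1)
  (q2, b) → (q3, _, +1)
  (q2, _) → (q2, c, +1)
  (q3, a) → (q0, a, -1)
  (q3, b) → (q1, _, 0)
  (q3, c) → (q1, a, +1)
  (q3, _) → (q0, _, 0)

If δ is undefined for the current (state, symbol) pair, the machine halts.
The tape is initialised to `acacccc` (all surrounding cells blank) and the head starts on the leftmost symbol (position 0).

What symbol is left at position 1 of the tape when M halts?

state=q0 head=0 tape=[a]cacccc_   (q0,a)→(q0,c,0)
state=q0 head=0 tape=[c]cacccc_   (q0,c)→(q0,_,+1)
state=q0 head=1 tape=_[c]acccc_   (q0,c)→(q0,_,+1)
state=q0 head=2 tape=__[a]cccc_   (q0,a)→(q0,c,0)
state=q0 head=2 tape=__[c]cccc_   (q0,c)→(q0,_,+1)
state=q0 head=3 tape=___[c]ccc_   (q0,c)→(q0,_,+1)
state=q0 head=4 tape=____[c]cc_   (q0,c)→(q0,_,+1)
state=q0 head=5 tape=_____[c]c_   (q0,c)→(q0,_,+1)
state=q0 head=6 tape=______[c]_   (q0,c)→(q0,_,+1)
state=q0 head=7 tape=_______[_]   (q0,_)→(q2,c,0)
state=q2 head=7 tape=_______[c]
Cell 1 holds _ when M halts.

_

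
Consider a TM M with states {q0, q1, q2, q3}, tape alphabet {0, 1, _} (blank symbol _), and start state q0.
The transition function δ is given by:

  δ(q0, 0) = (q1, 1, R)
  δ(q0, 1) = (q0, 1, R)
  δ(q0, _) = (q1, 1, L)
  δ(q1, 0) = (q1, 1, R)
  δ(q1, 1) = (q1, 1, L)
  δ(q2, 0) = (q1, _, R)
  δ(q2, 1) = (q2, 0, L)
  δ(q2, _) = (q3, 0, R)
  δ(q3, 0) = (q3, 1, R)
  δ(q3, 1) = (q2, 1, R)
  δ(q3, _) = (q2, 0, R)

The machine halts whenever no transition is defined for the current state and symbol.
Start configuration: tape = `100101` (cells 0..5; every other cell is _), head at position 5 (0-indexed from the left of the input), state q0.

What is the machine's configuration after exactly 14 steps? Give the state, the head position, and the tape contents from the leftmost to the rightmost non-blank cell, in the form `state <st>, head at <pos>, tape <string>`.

state=q0 head=5 tape=_10010[1]_   (q0,1)→(q0,1,R)
state=q0 head=6 tape=_100101[_]   (q0,_)→(q1,1,L)
state=q1 head=5 tape=_10010[1]1   (q1,1)→(q1,1,L)
state=q1 head=4 tape=_1001[0]11   (q1,0)→(q1,1,R)
state=q1 head=5 tape=_10011[1]1   (q1,1)→(q1,1,L)
state=q1 head=4 tape=_1001[1]11   (q1,1)→(q1,1,L)
state=q1 head=3 tape=_100[1]111   (q1,1)→(q1,1,L)
state=q1 head=2 tape=_10[0]1111   (q1,0)→(q1,1,R)
state=q1 head=3 tape=_101[1]111   (q1,1)→(q1,1,L)
state=q1 head=2 tape=_10[1]1111   (q1,1)→(q1,1,L)
state=q1 head=1 tape=_1[0]11111   (q1,0)→(q1,1,R)
state=q1 head=2 tape=_11[1]1111   (q1,1)→(q1,1,L)
state=q1 head=1 tape=_1[1]11111   (q1,1)→(q1,1,L)
state=q1 head=0 tape=_[1]111111   (q1,1)→(q1,1,L)
state=q1 head=-1 tape=[_]1111111
After 14 steps: state q1, head at -1, tape 1111111.

state q1, head at -1, tape 1111111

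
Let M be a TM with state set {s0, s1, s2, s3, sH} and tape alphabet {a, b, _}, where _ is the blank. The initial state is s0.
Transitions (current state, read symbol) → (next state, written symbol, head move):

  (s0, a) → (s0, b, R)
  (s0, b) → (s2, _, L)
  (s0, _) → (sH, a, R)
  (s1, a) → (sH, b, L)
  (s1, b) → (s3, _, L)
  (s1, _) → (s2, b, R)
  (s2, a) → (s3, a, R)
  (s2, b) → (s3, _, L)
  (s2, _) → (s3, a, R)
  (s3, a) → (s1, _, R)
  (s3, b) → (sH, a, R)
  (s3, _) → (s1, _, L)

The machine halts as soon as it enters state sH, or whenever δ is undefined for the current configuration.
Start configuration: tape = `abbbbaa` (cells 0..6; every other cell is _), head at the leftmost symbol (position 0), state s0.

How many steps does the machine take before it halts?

8

state=s0 head=0 tape=__[a]bbbbaa   (s0,a)→(s0,b,R)
state=s0 head=1 tape=__b[b]bbbaa   (s0,b)→(s2,_,L)
state=s2 head=0 tape=__[b]_bbbaa   (s2,b)→(s3,_,L)
state=s3 head=-1 tape=_[_]__bbbaa   (s3,_)→(s1,_,L)
state=s1 head=-2 tape=[_]___bbbaa   (s1,_)→(s2,b,R)
state=s2 head=-1 tape=b[_]__bbbaa   (s2,_)→(s3,a,R)
state=s3 head=0 tape=ba[_]_bbbaa   (s3,_)→(s1,_,L)
state=s1 head=-1 tape=b[a]__bbbaa   (s1,a)→(sH,b,L)
state=sH head=-2 tape=[b]b__bbbaa
M halts after 8 transitions.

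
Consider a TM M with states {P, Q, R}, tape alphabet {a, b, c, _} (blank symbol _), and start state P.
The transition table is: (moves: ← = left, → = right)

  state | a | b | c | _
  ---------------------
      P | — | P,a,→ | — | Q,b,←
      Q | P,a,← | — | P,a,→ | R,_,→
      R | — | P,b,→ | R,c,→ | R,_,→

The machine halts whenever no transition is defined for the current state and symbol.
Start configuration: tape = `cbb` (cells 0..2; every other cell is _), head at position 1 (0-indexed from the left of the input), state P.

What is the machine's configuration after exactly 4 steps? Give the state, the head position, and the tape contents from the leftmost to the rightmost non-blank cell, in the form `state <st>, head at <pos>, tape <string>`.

P | c[b]b_   read b → write a, move →, go to P
P | ca[b]_   read b → write a, move →, go to P
P | caa[_]   read _ → write b, move ←, go to Q
Q | ca[a]b   read a → write a, move ←, go to P
P | c[a]ab
After 4 steps: state P, head at 1, tape caab.

state P, head at 1, tape caab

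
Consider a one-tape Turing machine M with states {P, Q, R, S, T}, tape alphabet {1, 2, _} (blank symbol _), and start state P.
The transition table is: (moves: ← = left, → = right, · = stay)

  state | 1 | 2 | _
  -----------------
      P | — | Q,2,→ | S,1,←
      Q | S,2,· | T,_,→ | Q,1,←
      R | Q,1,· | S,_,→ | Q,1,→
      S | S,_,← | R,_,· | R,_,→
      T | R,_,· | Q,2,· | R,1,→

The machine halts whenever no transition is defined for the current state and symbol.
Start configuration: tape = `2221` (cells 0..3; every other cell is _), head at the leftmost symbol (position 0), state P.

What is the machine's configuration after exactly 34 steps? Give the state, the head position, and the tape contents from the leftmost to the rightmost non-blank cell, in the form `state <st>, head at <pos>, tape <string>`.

state=P head=0 tape=[2]221_____   (P,2)→(Q,2,→)
state=Q head=1 tape=2[2]21_____   (Q,2)→(T,_,→)
state=T head=2 tape=2_[2]1_____   (T,2)→(Q,2,·)
state=Q head=2 tape=2_[2]1_____   (Q,2)→(T,_,→)
state=T head=3 tape=2__[1]_____   (T,1)→(R,_,·)
state=R head=3 tape=2__[_]_____   (R,_)→(Q,1,→)
state=Q head=4 tape=2__1[_]____   (Q,_)→(Q,1,←)
state=Q head=3 tape=2__[1]1____   (Q,1)→(S,2,·)
state=S head=3 tape=2__[2]1____   (S,2)→(R,_,·)
state=R head=3 tape=2__[_]1____   (R,_)→(Q,1,→)
state=Q head=4 tape=2__1[1]____   (Q,1)→(S,2,·)
state=S head=4 tape=2__1[2]____   (S,2)→(R,_,·)
state=R head=4 tape=2__1[_]____   (R,_)→(Q,1,→)
state=Q head=5 tape=2__11[_]___   (Q,_)→(Q,1,←)
state=Q head=4 tape=2__1[1]1___   (Q,1)→(S,2,·)
state=S head=4 tape=2__1[2]1___   (S,2)→(R,_,·)
state=R head=4 tape=2__1[_]1___   (R,_)→(Q,1,→)
state=Q head=5 tape=2__11[1]___   (Q,1)→(S,2,·)
state=S head=5 tape=2__11[2]___   (S,2)→(R,_,·)
state=R head=5 tape=2__11[_]___   (R,_)→(Q,1,→)
state=Q head=6 tape=2__111[_]__   (Q,_)→(Q,1,←)
state=Q head=5 tape=2__11[1]1__   (Q,1)→(S,2,·)
state=S head=5 tape=2__11[2]1__   (S,2)→(R,_,·)
state=R head=5 tape=2__11[_]1__   (R,_)→(Q,1,→)
state=Q head=6 tape=2__111[1]__   (Q,1)→(S,2,·)
state=S head=6 tape=2__111[2]__   (S,2)→(R,_,·)
state=R head=6 tape=2__111[_]__   (R,_)→(Q,1,→)
state=Q head=7 tape=2__1111[_]_   (Q,_)→(Q,1,←)
state=Q head=6 tape=2__111[1]1_   (Q,1)→(S,2,·)
state=S head=6 tape=2__111[2]1_   (S,2)→(R,_,·)
state=R head=6 tape=2__111[_]1_   (R,_)→(Q,1,→)
state=Q head=7 tape=2__1111[1]_   (Q,1)→(S,2,·)
state=S head=7 tape=2__1111[2]_   (S,2)→(R,_,·)
state=R head=7 tape=2__1111[_]_   (R,_)→(Q,1,→)
state=Q head=8 tape=2__11111[_]
After 34 steps: state Q, head at 8, tape 2__11111.

state Q, head at 8, tape 2__11111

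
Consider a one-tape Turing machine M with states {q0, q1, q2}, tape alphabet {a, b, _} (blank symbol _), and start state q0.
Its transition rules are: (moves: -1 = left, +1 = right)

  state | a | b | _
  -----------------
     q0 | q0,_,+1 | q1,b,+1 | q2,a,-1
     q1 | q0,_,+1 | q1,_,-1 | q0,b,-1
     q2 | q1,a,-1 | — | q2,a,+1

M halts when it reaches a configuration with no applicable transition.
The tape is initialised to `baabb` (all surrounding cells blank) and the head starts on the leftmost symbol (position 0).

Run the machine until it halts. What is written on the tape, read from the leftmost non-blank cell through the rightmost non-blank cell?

bab

q0 | [b]aabb   read b → write b, move +1, go to q1
q1 | b[a]abb   read a → write _, move +1, go to q0
q0 | b_[a]bb   read a → write _, move +1, go to q0
q0 | b__[b]b   read b → write b, move +1, go to q1
q1 | b__b[b]   read b → write _, move -1, go to q1
q1 | b__[b]_   read b → write _, move -1, go to q1
q1 | b_[_]__   read _ → write b, move -1, go to q0
q0 | b[_]b__   read _ → write a, move -1, go to q2
q2 | [b]ab__
The non-blank tape span at halt is bab.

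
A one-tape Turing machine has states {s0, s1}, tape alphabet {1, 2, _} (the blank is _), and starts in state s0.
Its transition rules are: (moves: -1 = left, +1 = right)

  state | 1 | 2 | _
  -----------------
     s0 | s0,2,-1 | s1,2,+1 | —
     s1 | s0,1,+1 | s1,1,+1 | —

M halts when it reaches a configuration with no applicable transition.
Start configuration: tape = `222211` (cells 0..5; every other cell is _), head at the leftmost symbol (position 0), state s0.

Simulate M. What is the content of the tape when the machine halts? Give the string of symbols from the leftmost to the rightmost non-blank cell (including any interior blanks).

211111

s0 | [2]22211_   read 2 → write 2, move +1, go to s1
s1 | 2[2]2211_   read 2 → write 1, move +1, go to s1
s1 | 21[2]211_   read 2 → write 1, move +1, go to s1
s1 | 211[2]11_   read 2 → write 1, move +1, go to s1
s1 | 2111[1]1_   read 1 → write 1, move +1, go to s0
s0 | 21111[1]_   read 1 → write 2, move -1, go to s0
s0 | 2111[1]2_   read 1 → write 2, move -1, go to s0
s0 | 211[1]22_   read 1 → write 2, move -1, go to s0
s0 | 21[1]222_   read 1 → write 2, move -1, go to s0
s0 | 2[1]2222_   read 1 → write 2, move -1, go to s0
s0 | [2]22222_   read 2 → write 2, move +1, go to s1
s1 | 2[2]2222_   read 2 → write 1, move +1, go to s1
s1 | 21[2]222_   read 2 → write 1, move +1, go to s1
s1 | 211[2]22_   read 2 → write 1, move +1, go to s1
s1 | 2111[2]2_   read 2 → write 1, move +1, go to s1
s1 | 21111[2]_   read 2 → write 1, move +1, go to s1
s1 | 211111[_]
The non-blank tape span at halt is 211111.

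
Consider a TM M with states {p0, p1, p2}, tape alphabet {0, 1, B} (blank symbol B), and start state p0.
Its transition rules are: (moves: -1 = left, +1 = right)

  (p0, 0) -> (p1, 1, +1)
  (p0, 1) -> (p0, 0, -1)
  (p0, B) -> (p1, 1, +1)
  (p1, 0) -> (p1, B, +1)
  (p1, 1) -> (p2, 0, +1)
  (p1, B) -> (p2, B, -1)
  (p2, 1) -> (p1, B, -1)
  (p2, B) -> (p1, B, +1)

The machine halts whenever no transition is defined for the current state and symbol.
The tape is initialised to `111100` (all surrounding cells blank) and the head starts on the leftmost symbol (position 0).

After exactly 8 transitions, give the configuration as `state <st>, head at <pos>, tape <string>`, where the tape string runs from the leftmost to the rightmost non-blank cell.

state p1, head at 2, tape 1BBB100

state=p0 head=0 tape=B[1]11100   (p0,1)→(p0,0,-1)
state=p0 head=-1 tape=[B]011100   (p0,B)→(p1,1,+1)
state=p1 head=0 tape=1[0]11100   (p1,0)→(p1,B,+1)
state=p1 head=1 tape=1B[1]1100   (p1,1)→(p2,0,+1)
state=p2 head=2 tape=1B0[1]100   (p2,1)→(p1,B,-1)
state=p1 head=1 tape=1B[0]B100   (p1,0)→(p1,B,+1)
state=p1 head=2 tape=1BB[B]100   (p1,B)→(p2,B,-1)
state=p2 head=1 tape=1B[B]B100   (p2,B)→(p1,B,+1)
state=p1 head=2 tape=1BB[B]100
After 8 steps: state p1, head at 2, tape 1BBB100.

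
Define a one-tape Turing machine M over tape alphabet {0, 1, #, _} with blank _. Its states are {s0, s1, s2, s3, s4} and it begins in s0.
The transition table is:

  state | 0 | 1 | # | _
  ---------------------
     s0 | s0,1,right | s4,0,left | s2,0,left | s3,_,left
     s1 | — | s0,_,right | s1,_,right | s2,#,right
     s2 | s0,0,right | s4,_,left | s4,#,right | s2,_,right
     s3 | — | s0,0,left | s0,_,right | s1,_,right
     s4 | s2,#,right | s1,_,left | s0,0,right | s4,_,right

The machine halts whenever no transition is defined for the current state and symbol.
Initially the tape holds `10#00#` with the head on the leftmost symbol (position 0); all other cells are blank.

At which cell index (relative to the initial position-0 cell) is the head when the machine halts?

s0 | _[1]0#00#_   read 1 → write 0, move left, go to s4
s4 | [_]00#00#_   read _ → write _, move right, go to s4
s4 | _[0]0#00#_   read 0 → write #, move right, go to s2
s2 | _#[0]#00#_   read 0 → write 0, move right, go to s0
s0 | _#0[#]00#_   read # → write 0, move left, go to s2
s2 | _#[0]000#_   read 0 → write 0, move right, go to s0
s0 | _#0[0]00#_   read 0 → write 1, move right, go to s0
s0 | _#01[0]0#_   read 0 → write 1, move right, go to s0
s0 | _#011[0]#_   read 0 → write 1, move right, go to s0
s0 | _#0111[#]_   read # → write 0, move left, go to s2
s2 | _#011[1]0_   read 1 → write _, move left, go to s4
s4 | _#01[1]_0_   read 1 → write _, move left, go to s1
s1 | _#0[1]__0_   read 1 → write _, move right, go to s0
s0 | _#0_[_]_0_   read _ → write _, move left, go to s3
s3 | _#0[_]__0_   read _ → write _, move right, go to s1
s1 | _#0_[_]_0_   read _ → write #, move right, go to s2
s2 | _#0_#[_]0_   read _ → write _, move right, go to s2
s2 | _#0_#_[0]_   read 0 → write 0, move right, go to s0
s0 | _#0_#_0[_]   read _ → write _, move left, go to s3
s3 | _#0_#_[0]_
At halt the head is at cell 5.

5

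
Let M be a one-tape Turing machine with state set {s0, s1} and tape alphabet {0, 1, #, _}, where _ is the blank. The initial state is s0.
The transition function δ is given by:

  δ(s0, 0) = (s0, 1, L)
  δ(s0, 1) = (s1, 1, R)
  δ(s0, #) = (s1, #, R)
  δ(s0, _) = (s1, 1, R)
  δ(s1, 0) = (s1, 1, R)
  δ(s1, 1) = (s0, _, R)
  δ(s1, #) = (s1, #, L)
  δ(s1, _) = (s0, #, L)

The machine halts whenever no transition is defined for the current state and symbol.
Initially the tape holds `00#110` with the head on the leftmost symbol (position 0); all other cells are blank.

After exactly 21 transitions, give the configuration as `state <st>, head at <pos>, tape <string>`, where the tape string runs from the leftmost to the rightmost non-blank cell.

state s1, head at 5, tape 11_#_1###

s0 | _[0]0#110__   read 0 → write 1, move L, go to s0
s0 | [_]10#110__   read _ → write 1, move R, go to s1
s1 | 1[1]0#110__   read 1 → write _, move R, go to s0
s0 | 1_[0]#110__   read 0 → write 1, move L, go to s0
s0 | 1[_]1#110__   read _ → write 1, move R, go to s1
s1 | 11[1]#110__   read 1 → write _, move R, go to s0
s0 | 11_[#]110__   read # → write #, move R, go to s1
s1 | 11_#[1]10__   read 1 → write _, move R, go to s0
s0 | 11_#_[1]0__   read 1 → write 1, move R, go to s1
s1 | 11_#_1[0]__   read 0 → write 1, move R, go to s1
s1 | 11_#_11[_]_   read _ → write #, move L, go to s0
s0 | 11_#_1[1]#_   read 1 → write 1, move R, go to s1
s1 | 11_#_11[#]_   read # → write #, move L, go to s1
s1 | 11_#_1[1]#_   read 1 → write _, move R, go to s0
s0 | 11_#_1_[#]_   read # → write #, move R, go to s1
s1 | 11_#_1_#[_]   read _ → write #, move L, go to s0
s0 | 11_#_1_[#]#   read # → write #, move R, go to s1
s1 | 11_#_1_#[#]   read # → write #, move L, go to s1
s1 | 11_#_1_[#]#   read # → write #, move L, go to s1
s1 | 11_#_1[_]##   read _ → write #, move L, go to s0
s0 | 11_#_[1]###   read 1 → write 1, move R, go to s1
s1 | 11_#_1[#]##
After 21 steps: state s1, head at 5, tape 11_#_1###.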